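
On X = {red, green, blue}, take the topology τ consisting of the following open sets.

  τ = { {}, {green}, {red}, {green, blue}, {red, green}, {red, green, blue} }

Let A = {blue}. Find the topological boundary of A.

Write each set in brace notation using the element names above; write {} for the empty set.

{blue}

U open, U⊆A: {}. int(A) = ⋃ = {}
X∖A={red, green}, int(X∖A)={red, green}, hence cl(A)={blue}
∂A: remove int from cl → {blue}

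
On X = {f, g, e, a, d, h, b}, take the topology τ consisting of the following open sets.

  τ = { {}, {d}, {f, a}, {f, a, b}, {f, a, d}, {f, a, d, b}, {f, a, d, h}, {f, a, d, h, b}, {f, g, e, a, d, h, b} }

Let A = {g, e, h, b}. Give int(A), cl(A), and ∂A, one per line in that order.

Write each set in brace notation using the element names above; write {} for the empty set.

int(A) = {}
cl(A)  = {g, e, h, b}
∂A     = {g, e, h, b}

open subsets of A: {}; so int(A) = {}
closure: X∖int(X∖A) = X∖{f, a, d} = {g, e, h, b}
∂A = {g, e, h, b} minus {} = {g, e, h, b}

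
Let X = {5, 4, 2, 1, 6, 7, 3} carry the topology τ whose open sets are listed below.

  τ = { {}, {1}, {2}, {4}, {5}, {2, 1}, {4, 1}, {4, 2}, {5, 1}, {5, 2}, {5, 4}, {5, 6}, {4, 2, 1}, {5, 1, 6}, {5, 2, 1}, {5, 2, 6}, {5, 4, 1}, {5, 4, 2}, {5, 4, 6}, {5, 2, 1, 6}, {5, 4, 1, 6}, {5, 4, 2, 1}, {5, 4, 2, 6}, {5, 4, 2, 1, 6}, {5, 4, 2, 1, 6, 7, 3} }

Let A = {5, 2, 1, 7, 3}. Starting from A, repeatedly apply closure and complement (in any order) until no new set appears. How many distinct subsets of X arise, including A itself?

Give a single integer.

8

complement {4, 6}; its interior {4}; cl(A) = X∖{4} = {5, 2, 1, 6, 7, 3}
With k = closure, c = complement:
  1. A     = {5, 2, 1, 7, 3}
  2. kA    = {5, 2, 1, 6, 7, 3}
  3. cA    = {4, 6}
  4. ckA   = {4}
  5. kcA   = {4, 6, 7, 3}
  6. kckA  = {4, 7, 3}
  7. ckcA  = {5, 2, 1}
  8. ckckA = {5, 2, 1, 6}
k, c of each give nothing new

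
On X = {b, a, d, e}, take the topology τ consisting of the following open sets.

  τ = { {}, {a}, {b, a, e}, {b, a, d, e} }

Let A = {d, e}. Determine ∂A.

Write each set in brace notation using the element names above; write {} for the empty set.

{b, d, e}

opens ⊆ A: {}; union → int = {}
complement {b, a}; its interior {a}; cl(A) = X∖{a} = {b, d, e}
boundary = {b, d, e} ∖ {} = {b, d, e}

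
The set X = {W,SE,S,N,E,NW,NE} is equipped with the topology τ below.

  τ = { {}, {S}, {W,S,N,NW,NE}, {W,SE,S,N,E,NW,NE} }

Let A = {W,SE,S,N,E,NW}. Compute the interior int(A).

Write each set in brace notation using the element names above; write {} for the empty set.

{S}

opens ⊆ A: {}, {S}; union → int = {S}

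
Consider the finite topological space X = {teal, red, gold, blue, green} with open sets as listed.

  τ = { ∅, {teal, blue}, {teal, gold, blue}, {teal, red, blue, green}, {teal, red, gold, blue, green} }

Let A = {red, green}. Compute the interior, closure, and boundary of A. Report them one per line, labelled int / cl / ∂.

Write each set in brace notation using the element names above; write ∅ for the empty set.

int(A) = ∅
cl(A)  = {red, green}
∂A     = {red, green}

U open, U⊆A: ∅. int(A) = ⋃ = ∅
X∖A={teal, gold, blue}, int(X∖A)={teal, gold, blue}, hence cl(A)={red, green}
∂A: remove int from cl → {red, green}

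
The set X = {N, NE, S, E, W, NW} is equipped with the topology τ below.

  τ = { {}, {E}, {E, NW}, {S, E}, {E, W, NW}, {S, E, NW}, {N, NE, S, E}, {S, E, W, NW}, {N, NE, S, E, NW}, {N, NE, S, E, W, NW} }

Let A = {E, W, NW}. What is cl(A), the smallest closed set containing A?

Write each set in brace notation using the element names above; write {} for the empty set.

{N, NE, S, E, W, NW}

complement {N, NE, S}; its interior {}; cl(A) = X∖{} = {N, NE, S, E, W, NW}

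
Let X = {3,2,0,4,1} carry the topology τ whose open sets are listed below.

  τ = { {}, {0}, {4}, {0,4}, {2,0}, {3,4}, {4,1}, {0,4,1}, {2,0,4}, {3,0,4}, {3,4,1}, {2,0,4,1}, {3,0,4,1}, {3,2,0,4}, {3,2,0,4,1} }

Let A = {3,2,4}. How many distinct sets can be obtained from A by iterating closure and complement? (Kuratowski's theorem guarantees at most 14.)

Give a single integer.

cl via duality: int({0,1}) = {0}, so X∖{0} = {3,2,4,1}
Write k for closure, c for complement:
  1. A     = {3,2,4}
  2. kA    = {3,2,4,1}
  3. cA    = {0,1}
  4. ckA   = {0}
  5. kcA   = {2,0,1}
  6. kckA  = {2,0}
  7. ckcA  = {3,4}
  8. ckckA = {3,4,1}
applying k or c yields no new set

8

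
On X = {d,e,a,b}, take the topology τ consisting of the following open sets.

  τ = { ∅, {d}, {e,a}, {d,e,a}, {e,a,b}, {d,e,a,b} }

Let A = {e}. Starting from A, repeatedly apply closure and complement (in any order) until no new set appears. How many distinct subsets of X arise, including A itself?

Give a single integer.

closure: X∖int(X∖A) = X∖{d} = {e,a,b}
Let k=closure and c=complement:
  1. A     = {e}
  2. kA    = {e,a,b}
  3. cA    = {d,a,b}
  4. ckA   = {d}
  5. kcA   = {d,e,a,b}
  6. ckcA  = ∅
— saturated at 6

6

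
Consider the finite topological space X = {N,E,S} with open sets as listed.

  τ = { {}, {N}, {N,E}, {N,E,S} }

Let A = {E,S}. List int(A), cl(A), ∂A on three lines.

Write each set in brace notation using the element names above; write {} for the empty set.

opens ⊆ A: {}; union → int = {}
complement {N}; its interior {N}; cl(A) = X∖{N} = {E,S}
boundary = {E,S} ∖ {} = {E,S}

int(A) = {}
cl(A)  = {E,S}
∂A     = {E,S}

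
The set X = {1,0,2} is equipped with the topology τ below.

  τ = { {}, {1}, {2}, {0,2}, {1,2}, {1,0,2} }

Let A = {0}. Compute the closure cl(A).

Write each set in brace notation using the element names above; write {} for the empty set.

{0}

X∖A={1,2}, int(X∖A)={1,2}, hence cl(A)={0}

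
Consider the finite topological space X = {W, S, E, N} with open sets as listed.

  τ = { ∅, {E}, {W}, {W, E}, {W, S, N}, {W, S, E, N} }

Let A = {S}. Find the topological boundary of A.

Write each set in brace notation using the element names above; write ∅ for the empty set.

opens ⊆ A: ∅; union → int = ∅
complement {W, E, N}; its interior {W, E}; cl(A) = X∖{W, E} = {S, N}
boundary = {S, N} ∖ ∅ = {S, N}

{S, N}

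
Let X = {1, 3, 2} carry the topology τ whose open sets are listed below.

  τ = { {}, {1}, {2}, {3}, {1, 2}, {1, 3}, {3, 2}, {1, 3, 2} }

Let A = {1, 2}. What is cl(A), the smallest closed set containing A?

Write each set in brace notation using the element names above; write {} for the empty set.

{1, 2}

X∖A={3}, int(X∖A)={3}, hence cl(A)={1, 2}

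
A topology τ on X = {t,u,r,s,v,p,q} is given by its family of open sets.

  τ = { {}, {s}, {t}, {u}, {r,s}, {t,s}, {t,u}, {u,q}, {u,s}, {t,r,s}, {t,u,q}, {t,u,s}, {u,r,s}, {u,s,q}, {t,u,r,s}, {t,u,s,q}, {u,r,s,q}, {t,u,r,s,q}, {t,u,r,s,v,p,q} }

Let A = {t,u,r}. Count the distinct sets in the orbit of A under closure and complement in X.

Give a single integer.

10

cl via duality: int({s,v,p,q}) = {s}, so X∖{s} = {t,u,r,v,p,q}
Write k for closure, c for complement:
  1. A     = {t,u,r}
  2. kA    = {t,u,r,v,p,q}
  3. cA    = {s,v,p,q}
  4. ckA   = {s}
  5. kcA   = {r,s,v,p,q}
  6. kckA  = {r,s,v,p}
  7. ckcA  = {t,u}
  8. ckckA = {t,u,q}
  9. kckcA = {t,u,v,p,q}
  10. ckckcA = {r,s}
applying k or c yields no new set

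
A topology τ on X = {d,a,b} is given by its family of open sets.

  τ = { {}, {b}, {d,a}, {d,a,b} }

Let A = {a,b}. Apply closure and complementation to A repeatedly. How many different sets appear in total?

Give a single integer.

complement {d}; its interior {}; cl(A) = X∖{} = {d,a,b}
With k = closure, c = complement:
  1. A     = {a,b}
  2. kA    = {d,a,b}
  3. cA    = {d}
  4. ckA   = {}
  5. kcA   = {d,a}
  6. ckcA  = {b}
k, c of each give nothing new

6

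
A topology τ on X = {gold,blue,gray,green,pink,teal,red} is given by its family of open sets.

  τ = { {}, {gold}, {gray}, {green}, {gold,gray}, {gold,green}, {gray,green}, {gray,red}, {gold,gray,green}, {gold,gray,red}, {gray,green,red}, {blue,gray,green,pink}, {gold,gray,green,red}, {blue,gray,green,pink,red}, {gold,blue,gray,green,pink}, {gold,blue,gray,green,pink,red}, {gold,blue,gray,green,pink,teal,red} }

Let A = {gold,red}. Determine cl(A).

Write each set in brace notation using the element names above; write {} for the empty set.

{gold,teal,red}

complement {blue,gray,green,pink,teal}; its interior {blue,gray,green,pink}; cl(A) = X∖{blue,gray,green,pink} = {gold,teal,red}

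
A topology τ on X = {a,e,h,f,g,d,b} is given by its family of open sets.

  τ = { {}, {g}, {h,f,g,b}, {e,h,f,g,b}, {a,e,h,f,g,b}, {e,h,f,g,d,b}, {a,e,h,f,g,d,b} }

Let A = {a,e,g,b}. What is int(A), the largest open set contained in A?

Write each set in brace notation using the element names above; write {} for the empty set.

{g}

U open, U⊆A: {}, {g}. int(A) = ⋃ = {g}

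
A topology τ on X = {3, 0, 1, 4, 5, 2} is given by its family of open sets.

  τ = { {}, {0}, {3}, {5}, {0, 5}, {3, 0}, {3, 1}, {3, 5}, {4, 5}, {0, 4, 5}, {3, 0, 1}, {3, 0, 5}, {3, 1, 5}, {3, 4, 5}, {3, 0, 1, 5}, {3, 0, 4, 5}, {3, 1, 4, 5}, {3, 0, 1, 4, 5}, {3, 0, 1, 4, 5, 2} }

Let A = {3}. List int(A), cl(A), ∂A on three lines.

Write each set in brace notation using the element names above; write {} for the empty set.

open subsets of A: {}, {3}; so int(A) = {3}
closure: X∖int(X∖A) = X∖{0, 4, 5} = {3, 1, 2}
∂A = {3, 1, 2} minus {3} = {1, 2}

int(A) = {3}
cl(A)  = {3, 1, 2}
∂A     = {1, 2}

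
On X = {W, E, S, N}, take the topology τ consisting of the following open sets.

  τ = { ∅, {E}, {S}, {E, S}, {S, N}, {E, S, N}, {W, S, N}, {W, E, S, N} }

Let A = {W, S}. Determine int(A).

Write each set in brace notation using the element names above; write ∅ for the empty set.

{S}

U open, U⊆A: ∅, {S}. int(A) = ⋃ = {S}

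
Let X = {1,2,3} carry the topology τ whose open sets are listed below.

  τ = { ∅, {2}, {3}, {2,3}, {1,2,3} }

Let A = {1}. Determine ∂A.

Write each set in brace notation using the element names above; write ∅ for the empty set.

{1}

U open, U⊆A: ∅. int(A) = ⋃ = ∅
X∖A={2,3}, int(X∖A)={2,3}, hence cl(A)={1}
∂A: remove int from cl → {1}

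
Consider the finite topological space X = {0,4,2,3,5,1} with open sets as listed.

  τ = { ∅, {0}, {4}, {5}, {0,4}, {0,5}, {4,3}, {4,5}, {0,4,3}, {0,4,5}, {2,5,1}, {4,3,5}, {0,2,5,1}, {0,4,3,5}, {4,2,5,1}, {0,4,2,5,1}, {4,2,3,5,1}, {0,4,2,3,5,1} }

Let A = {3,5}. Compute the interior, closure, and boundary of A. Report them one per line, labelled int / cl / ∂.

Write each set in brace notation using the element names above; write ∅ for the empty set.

int(A) = {5}
cl(A)  = {2,3,5,1}
∂A     = {2,3,1}

interior: largest open inside A is {5} (from ∅, {5})
cl via duality: int({0,4,2,1}) = {0,4}, so X∖{0,4} = {2,3,5,1}
cl∖int = {2,3,1}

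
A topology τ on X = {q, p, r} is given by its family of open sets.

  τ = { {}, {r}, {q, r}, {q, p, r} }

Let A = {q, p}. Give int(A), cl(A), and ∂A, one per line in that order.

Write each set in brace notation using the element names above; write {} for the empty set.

interior: largest open inside A is {} (from {})
cl via duality: int({r}) = {r}, so X∖{r} = {q, p}
cl∖int = {q, p}

int(A) = {}
cl(A)  = {q, p}
∂A     = {q, p}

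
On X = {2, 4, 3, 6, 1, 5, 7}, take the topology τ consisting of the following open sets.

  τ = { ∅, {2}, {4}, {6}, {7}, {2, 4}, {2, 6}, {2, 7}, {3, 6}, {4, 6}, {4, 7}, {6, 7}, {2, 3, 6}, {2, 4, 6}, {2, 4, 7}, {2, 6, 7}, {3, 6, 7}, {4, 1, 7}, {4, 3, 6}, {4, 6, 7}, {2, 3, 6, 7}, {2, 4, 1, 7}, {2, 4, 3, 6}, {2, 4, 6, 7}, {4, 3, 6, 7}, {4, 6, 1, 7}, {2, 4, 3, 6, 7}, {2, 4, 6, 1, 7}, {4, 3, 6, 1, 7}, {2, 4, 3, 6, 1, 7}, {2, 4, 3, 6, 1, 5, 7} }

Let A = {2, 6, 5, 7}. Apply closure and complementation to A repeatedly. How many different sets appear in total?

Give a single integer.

X∖A={4, 3, 1}, int(X∖A)={4}, hence cl(A)={2, 3, 6, 1, 5, 7}
Orbit (k=closure, c=complement):
  1. A     = {2, 6, 5, 7}
  2. kA    = {2, 3, 6, 1, 5, 7}
  3. cA    = {4, 3, 1}
  4. ckA   = {4}
  5. kcA   = {4, 3, 1, 5}
  6. kckA  = {4, 1, 5}
  7. ckcA  = {2, 6, 7}
  8. ckckA = {2, 3, 6, 7}
(closed under both — stop)

8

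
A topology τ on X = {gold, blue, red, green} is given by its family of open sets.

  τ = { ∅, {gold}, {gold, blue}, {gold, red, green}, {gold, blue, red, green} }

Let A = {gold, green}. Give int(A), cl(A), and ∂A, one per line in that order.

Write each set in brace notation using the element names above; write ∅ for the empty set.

int(A) = {gold}
cl(A)  = {gold, blue, red, green}
∂A     = {blue, red, green}

open subsets of A: ∅, {gold}; so int(A) = {gold}
closure: X∖int(X∖A) = X∖∅ = {gold, blue, red, green}
∂A = {gold, blue, red, green} minus {gold} = {blue, red, green}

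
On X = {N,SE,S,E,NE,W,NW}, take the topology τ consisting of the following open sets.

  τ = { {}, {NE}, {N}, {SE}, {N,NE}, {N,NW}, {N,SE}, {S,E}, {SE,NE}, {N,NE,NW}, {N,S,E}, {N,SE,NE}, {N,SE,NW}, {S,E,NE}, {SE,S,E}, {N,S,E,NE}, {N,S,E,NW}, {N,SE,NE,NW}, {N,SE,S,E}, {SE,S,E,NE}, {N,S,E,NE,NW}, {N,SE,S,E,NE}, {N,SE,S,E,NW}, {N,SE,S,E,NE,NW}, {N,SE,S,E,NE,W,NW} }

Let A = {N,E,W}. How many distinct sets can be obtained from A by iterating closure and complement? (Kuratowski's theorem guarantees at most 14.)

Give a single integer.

12

cl via duality: int({SE,S,NE,NW}) = {SE,NE}, so X∖{SE,NE} = {N,S,E,W,NW}
Write k for closure, c for complement:
  1. A     = {N,E,W}
  2. kA    = {N,S,E,W,NW}
  3. cA    = {SE,S,NE,NW}
  4. ckA   = {SE,NE}
  5. kcA   = {SE,S,E,NE,W,NW}
  6. kckA  = {SE,NE,W}
  7. ckcA  = {N}
  8. ckckA = {N,S,E,NW}
  9. kckcA = {N,W,NW}
  10. ckckcA = {SE,S,E,NE}
  11. kckckcA = {SE,S,E,NE,W}
  12. ckckckcA = {N,NW}
applying k or c yields no new set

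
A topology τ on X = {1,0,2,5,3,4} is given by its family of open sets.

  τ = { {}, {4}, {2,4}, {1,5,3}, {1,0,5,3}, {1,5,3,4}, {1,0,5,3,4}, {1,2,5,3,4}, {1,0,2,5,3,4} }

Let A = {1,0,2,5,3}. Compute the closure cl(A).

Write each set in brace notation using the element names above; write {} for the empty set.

closure: X∖int(X∖A) = X∖{4} = {1,0,2,5,3}

{1,0,2,5,3}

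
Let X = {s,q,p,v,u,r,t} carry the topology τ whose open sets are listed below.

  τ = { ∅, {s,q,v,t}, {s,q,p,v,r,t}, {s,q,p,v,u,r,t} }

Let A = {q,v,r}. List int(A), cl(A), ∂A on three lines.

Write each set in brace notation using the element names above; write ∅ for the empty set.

int(A) = ∅
cl(A)  = {s,q,p,v,u,r,t}
∂A     = {s,q,p,v,u,r,t}

open subsets of A: ∅; so int(A) = ∅
closure: X∖int(X∖A) = X∖∅ = {s,q,p,v,u,r,t}
∂A = {s,q,p,v,u,r,t} minus ∅ = {s,q,p,v,u,r,t}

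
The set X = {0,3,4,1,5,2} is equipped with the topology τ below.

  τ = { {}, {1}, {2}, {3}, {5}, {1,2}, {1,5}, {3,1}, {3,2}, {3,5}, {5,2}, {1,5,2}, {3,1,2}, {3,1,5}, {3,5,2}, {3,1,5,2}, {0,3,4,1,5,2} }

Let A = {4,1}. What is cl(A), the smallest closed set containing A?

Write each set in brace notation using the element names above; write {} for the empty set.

{0,4,1}

closure: X∖int(X∖A) = X∖{3,5,2} = {0,4,1}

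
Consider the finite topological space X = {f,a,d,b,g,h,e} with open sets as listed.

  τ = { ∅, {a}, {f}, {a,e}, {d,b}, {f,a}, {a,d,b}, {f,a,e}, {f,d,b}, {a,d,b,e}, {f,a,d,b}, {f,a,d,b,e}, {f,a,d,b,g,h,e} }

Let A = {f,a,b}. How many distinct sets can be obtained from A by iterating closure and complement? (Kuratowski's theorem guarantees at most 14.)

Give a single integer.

closure: X∖int(X∖A) = X∖∅ = {f,a,d,b,g,h,e}
Let k=closure and c=complement:
  1. A     = {f,a,b}
  2. kA    = {f,a,d,b,g,h,e}
  3. cA    = {d,g,h,e}
  4. ckA   = ∅
  5. kcA   = {d,b,g,h,e}
  6. ckcA  = {f,a}
  7. kckcA = {f,a,g,h,e}
  8. ckckcA = {d,b}
  9. kckckcA = {d,b,g,h}
  10. ckckckcA = {f,a,e}
— saturated at 10

10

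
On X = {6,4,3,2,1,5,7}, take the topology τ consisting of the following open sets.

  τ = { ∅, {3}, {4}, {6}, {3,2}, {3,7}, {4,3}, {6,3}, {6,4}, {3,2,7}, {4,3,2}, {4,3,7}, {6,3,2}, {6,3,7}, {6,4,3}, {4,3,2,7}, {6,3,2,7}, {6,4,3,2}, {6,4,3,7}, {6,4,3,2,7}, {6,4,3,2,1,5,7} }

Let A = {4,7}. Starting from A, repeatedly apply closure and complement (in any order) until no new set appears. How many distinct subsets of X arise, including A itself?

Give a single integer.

X∖A={6,3,2,1,5}, int(X∖A)={6,3,2}, hence cl(A)={4,1,5,7}
Orbit (k=closure, c=complement):
  1. A     = {4,7}
  2. kA    = {4,1,5,7}
  3. cA    = {6,3,2,1,5}
  4. ckA   = {6,3,2}
  5. kcA   = {6,3,2,1,5,7}
  6. ckcA  = {4}
  7. kckcA = {4,1,5}
  8. ckckcA = {6,3,2,7}
(closed under both — stop)

8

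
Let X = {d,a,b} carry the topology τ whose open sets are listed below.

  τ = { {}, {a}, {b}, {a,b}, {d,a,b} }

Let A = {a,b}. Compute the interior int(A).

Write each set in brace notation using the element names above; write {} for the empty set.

{a,b}

open subsets of A: {}, {b}, {a}, {a,b}; so int(A) = {a,b}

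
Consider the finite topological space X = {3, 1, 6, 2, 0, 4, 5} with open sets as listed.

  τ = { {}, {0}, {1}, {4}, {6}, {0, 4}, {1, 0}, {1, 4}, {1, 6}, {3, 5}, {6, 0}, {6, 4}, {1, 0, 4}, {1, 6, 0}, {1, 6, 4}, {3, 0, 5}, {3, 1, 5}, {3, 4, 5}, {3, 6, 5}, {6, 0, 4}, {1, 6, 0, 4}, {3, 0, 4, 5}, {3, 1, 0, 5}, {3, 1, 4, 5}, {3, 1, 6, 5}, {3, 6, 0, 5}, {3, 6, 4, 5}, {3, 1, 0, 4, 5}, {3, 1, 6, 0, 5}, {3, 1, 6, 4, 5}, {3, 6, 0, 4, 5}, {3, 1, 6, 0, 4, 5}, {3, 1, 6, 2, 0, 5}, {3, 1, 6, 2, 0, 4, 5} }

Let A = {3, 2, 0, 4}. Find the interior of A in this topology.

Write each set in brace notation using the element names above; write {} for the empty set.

open subsets of A: {}, {0}, {4}, {0, 4}; so int(A) = {0, 4}

{0, 4}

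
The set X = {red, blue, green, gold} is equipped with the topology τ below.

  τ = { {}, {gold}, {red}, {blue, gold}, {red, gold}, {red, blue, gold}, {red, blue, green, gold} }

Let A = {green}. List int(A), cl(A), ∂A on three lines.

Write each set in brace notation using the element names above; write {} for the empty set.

interior: largest open inside A is {} (from {})
cl via duality: int({red, blue, gold}) = {red, blue, gold}, so X∖{red, blue, gold} = {green}
cl∖int = {green}

int(A) = {}
cl(A)  = {green}
∂A     = {green}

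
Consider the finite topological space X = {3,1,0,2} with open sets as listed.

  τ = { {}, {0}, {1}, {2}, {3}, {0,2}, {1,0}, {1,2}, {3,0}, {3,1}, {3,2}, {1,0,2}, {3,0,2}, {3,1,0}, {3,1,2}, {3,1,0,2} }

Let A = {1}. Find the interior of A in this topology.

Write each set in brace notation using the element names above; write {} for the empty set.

U open, U⊆A: {}, {1}. int(A) = ⋃ = {1}

{1}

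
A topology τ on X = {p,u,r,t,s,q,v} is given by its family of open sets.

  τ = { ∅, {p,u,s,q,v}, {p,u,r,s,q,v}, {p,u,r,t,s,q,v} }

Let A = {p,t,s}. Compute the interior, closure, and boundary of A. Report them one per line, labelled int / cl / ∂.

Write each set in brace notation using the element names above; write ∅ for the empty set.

int(A) = ∅
cl(A)  = {p,u,r,t,s,q,v}
∂A     = {p,u,r,t,s,q,v}

open subsets of A: ∅; so int(A) = ∅
closure: X∖int(X∖A) = X∖∅ = {p,u,r,t,s,q,v}
∂A = {p,u,r,t,s,q,v} minus ∅ = {p,u,r,t,s,q,v}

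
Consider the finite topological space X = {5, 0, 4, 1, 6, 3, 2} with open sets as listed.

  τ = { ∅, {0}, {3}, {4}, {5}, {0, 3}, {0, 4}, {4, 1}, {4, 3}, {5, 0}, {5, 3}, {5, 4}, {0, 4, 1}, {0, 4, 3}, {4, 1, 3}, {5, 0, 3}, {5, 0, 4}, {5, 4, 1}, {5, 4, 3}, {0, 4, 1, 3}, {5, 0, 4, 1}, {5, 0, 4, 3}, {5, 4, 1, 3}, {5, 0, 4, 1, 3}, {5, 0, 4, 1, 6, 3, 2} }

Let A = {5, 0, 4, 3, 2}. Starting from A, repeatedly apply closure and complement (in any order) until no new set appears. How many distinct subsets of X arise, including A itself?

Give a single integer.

6

X∖A={1, 6}, int(X∖A)=∅, hence cl(A)={5, 0, 4, 1, 6, 3, 2}
Orbit (k=closure, c=complement):
  1. A     = {5, 0, 4, 3, 2}
  2. kA    = {5, 0, 4, 1, 6, 3, 2}
  3. cA    = {1, 6}
  4. ckA   = ∅
  5. kcA   = {1, 6, 2}
  6. ckcA  = {5, 0, 4, 3}
(closed under both — stop)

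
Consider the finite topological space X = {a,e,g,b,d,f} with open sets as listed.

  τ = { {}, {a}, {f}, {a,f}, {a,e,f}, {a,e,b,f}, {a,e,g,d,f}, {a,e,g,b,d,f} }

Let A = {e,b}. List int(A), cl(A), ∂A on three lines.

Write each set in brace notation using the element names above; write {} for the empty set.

int(A) = {}
cl(A)  = {e,g,b,d}
∂A     = {e,g,b,d}

open subsets of A: {}; so int(A) = {}
closure: X∖int(X∖A) = X∖{a,f} = {e,g,b,d}
∂A = {e,g,b,d} minus {} = {e,g,b,d}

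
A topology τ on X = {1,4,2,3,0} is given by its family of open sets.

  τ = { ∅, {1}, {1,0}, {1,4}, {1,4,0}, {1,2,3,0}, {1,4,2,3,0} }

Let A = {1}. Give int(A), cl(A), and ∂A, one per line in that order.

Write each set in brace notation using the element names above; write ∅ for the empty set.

opens ⊆ A: ∅, {1}; union → int = {1}
complement {4,2,3,0}; its interior ∅; cl(A) = X∖∅ = {1,4,2,3,0}
boundary = {1,4,2,3,0} ∖ {1} = {4,2,3,0}

int(A) = {1}
cl(A)  = {1,4,2,3,0}
∂A     = {4,2,3,0}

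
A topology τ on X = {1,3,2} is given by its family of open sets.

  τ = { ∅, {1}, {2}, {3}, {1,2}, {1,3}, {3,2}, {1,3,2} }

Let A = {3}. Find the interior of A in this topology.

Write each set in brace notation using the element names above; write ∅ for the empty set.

{3}

open subsets of A: ∅, {3}; so int(A) = {3}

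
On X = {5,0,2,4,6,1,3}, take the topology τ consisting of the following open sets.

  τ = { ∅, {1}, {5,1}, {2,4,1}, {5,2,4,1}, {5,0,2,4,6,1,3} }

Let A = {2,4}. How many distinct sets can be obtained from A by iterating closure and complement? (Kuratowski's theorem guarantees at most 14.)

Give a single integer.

X∖A={5,0,6,1,3}, int(X∖A)={5,1}, hence cl(A)={0,2,4,6,3}
Orbit (k=closure, c=complement):
  1. A     = {2,4}
  2. kA    = {0,2,4,6,3}
  3. cA    = {5,0,6,1,3}
  4. ckA   = {5,1}
  5. kcA   = {5,0,2,4,6,1,3}
  6. ckcA  = ∅
(closed under both — stop)

6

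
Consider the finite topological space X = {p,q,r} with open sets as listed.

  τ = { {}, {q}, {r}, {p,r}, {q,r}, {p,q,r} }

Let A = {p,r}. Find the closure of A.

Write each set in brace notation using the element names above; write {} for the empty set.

closure: X∖int(X∖A) = X∖{q} = {p,r}

{p,r}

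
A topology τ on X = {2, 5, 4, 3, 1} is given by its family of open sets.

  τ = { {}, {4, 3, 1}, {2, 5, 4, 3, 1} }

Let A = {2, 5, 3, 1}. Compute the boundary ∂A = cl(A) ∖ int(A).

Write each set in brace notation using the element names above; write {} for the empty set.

{2, 5, 4, 3, 1}

U open, U⊆A: {}. int(A) = ⋃ = {}
X∖A={4}, int(X∖A)={}, hence cl(A)={2, 5, 4, 3, 1}
∂A: remove int from cl → {2, 5, 4, 3, 1}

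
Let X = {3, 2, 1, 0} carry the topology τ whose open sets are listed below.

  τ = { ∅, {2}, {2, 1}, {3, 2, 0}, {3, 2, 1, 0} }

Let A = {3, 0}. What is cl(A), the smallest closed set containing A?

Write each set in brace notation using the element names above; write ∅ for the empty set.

{3, 0}

closure: X∖int(X∖A) = X∖{2, 1} = {3, 0}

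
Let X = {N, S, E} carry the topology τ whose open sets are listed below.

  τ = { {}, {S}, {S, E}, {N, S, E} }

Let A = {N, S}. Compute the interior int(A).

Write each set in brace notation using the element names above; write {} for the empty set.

U open, U⊆A: {}, {S}. int(A) = ⋃ = {S}

{S}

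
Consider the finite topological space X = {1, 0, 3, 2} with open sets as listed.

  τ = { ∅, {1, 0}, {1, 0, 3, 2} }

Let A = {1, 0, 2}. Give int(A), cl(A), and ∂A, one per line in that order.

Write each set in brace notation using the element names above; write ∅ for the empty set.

int(A) = {1, 0}
cl(A)  = {1, 0, 3, 2}
∂A     = {3, 2}

U open, U⊆A: ∅, {1, 0}. int(A) = ⋃ = {1, 0}
X∖A={3}, int(X∖A)=∅, hence cl(A)={1, 0, 3, 2}
∂A: remove int from cl → {3, 2}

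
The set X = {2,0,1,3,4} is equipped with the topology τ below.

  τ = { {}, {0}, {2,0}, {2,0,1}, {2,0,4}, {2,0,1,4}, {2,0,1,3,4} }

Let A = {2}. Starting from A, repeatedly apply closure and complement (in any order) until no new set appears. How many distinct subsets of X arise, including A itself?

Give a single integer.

6

closure: X∖int(X∖A) = X∖{0} = {2,1,3,4}
Let k=closure and c=complement:
  1. A     = {2}
  2. kA    = {2,1,3,4}
  3. cA    = {0,1,3,4}
  4. ckA   = {0}
  5. kcA   = {2,0,1,3,4}
  6. ckcA  = {}
— saturated at 6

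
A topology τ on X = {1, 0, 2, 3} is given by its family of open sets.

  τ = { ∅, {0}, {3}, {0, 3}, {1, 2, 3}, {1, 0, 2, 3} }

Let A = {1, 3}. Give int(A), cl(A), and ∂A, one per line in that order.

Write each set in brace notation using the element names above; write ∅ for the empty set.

interior: largest open inside A is {3} (from ∅, {3})
cl via duality: int({0, 2}) = {0}, so X∖{0} = {1, 2, 3}
cl∖int = {1, 2}

int(A) = {3}
cl(A)  = {1, 2, 3}
∂A     = {1, 2}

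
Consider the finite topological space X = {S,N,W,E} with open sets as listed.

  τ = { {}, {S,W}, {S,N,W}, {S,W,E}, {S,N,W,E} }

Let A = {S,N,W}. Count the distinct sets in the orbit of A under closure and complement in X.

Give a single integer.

closure: X∖int(X∖A) = X∖{} = {S,N,W,E}
Let k=closure and c=complement:
  1. A     = {S,N,W}
  2. kA    = {S,N,W,E}
  3. cA    = {E}
  4. ckA   = {}
— saturated at 4

4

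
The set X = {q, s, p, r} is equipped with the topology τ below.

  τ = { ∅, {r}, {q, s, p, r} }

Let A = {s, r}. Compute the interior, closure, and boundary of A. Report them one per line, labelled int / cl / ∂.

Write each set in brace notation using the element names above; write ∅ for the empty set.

opens ⊆ A: ∅, {r}; union → int = {r}
complement {q, p}; its interior ∅; cl(A) = X∖∅ = {q, s, p, r}
boundary = {q, s, p, r} ∖ {r} = {q, s, p}

int(A) = {r}
cl(A)  = {q, s, p, r}
∂A     = {q, s, p}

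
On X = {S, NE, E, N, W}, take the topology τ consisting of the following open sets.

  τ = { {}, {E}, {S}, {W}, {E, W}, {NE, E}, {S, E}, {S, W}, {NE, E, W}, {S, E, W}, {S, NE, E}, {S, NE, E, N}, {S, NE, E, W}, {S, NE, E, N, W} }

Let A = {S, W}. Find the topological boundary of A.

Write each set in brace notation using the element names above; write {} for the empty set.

interior: largest open inside A is {S, W} (from {}, {S}, {W}, {S, W})
cl via duality: int({NE, E, N}) = {NE, E}, so X∖{NE, E} = {S, N, W}
cl∖int = {N}

{N}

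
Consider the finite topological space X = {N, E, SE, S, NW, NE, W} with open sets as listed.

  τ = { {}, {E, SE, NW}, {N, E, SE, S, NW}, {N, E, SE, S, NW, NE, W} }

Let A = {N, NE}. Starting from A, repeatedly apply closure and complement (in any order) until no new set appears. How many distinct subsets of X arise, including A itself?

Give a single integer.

6

X∖A={E, SE, S, NW, W}, int(X∖A)={E, SE, NW}, hence cl(A)={N, S, NE, W}
Orbit (k=closure, c=complement):
  1. A     = {N, NE}
  2. kA    = {N, S, NE, W}
  3. cA    = {E, SE, S, NW, W}
  4. ckA   = {E, SE, NW}
  5. kcA   = {N, E, SE, S, NW, NE, W}
  6. ckcA  = {}
(closed under both — stop)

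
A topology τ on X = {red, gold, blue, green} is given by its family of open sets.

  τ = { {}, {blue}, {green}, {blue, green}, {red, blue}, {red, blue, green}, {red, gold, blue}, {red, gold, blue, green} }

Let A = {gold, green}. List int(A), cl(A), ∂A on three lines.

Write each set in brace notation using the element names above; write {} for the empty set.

int(A) = {green}
cl(A)  = {gold, green}
∂A     = {gold}

opens ⊆ A: {}, {green}; union → int = {green}
complement {red, blue}; its interior {red, blue}; cl(A) = X∖{red, blue} = {gold, green}
boundary = {gold, green} ∖ {green} = {gold}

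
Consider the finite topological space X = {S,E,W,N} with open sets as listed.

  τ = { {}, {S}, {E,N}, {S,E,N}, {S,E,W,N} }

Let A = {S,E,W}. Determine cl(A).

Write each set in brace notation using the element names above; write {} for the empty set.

closure: X∖int(X∖A) = X∖{} = {S,E,W,N}

{S,E,W,N}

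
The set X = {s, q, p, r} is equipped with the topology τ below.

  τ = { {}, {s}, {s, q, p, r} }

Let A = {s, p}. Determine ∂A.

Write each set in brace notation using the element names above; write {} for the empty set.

open subsets of A: {}, {s}; so int(A) = {s}
closure: X∖int(X∖A) = X∖{} = {s, q, p, r}
∂A = {s, q, p, r} minus {s} = {q, p, r}

{q, p, r}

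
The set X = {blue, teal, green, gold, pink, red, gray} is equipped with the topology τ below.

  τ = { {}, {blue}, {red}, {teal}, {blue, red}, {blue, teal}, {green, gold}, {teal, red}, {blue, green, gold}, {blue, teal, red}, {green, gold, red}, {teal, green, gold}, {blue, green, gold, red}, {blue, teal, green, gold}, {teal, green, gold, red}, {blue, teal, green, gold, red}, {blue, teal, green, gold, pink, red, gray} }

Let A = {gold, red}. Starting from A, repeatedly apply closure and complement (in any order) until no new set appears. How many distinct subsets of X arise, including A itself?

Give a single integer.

closure: X∖int(X∖A) = X∖{blue, teal} = {green, gold, pink, red, gray}
Let k=closure and c=complement:
  1. A     = {gold, red}
  2. kA    = {green, gold, pink, red, gray}
  3. cA    = {blue, teal, green, pink, gray}
  4. ckA   = {blue, teal}
  5. kcA   = {blue, teal, green, gold, pink, gray}
  6. kckA  = {blue, teal, pink, gray}
  7. ckcA  = {red}
  8. ckckA = {green, gold, red}
  9. kckcA = {pink, red, gray}
  10. ckckcA = {blue, teal, green, gold}
— saturated at 10

10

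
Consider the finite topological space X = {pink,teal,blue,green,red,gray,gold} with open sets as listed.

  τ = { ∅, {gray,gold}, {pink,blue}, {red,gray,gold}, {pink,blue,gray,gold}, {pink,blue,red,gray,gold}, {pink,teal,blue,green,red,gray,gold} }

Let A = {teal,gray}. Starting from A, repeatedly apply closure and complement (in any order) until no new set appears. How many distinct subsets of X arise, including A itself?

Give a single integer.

cl via duality: int({pink,blue,green,red,gold}) = {pink,blue}, so X∖{pink,blue} = {teal,green,red,gray,gold}
Write k for closure, c for complement:
  1. A     = {teal,gray}
  2. kA    = {teal,green,red,gray,gold}
  3. cA    = {pink,blue,green,red,gold}
  4. ckA   = {pink,blue}
  5. kcA   = {pink,teal,blue,green,red,gray,gold}
  6. kckA  = {pink,teal,blue,green}
  7. ckcA  = ∅
  8. ckckA = {red,gray,gold}
applying k or c yields no new set

8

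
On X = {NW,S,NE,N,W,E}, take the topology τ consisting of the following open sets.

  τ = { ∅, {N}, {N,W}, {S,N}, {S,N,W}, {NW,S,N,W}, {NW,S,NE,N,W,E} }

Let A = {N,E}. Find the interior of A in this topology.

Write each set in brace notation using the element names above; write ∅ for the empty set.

{N}

U open, U⊆A: ∅, {N}. int(A) = ⋃ = {N}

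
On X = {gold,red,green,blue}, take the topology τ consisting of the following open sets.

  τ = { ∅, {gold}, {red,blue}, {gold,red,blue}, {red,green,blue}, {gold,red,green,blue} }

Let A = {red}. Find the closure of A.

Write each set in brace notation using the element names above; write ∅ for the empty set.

{red,green,blue}

X∖A={gold,green,blue}, int(X∖A)={gold}, hence cl(A)={red,green,blue}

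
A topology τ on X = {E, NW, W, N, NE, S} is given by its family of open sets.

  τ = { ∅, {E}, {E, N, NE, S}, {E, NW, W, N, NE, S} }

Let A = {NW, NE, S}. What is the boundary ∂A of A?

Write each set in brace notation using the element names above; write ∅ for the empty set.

{NW, W, N, NE, S}

open subsets of A: ∅; so int(A) = ∅
closure: X∖int(X∖A) = X∖{E} = {NW, W, N, NE, S}
∂A = {NW, W, N, NE, S} minus ∅ = {NW, W, N, NE, S}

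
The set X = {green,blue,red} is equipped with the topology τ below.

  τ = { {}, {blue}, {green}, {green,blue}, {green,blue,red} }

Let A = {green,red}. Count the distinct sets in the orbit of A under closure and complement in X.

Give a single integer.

complement {blue}; its interior {blue}; cl(A) = X∖{blue} = {green,red}
With k = closure, c = complement:
  1. A     = {green,red}
  2. cA    = {blue}
  3. kcA   = {blue,red}
  4. ckcA  = {green}
k, c of each give nothing new

4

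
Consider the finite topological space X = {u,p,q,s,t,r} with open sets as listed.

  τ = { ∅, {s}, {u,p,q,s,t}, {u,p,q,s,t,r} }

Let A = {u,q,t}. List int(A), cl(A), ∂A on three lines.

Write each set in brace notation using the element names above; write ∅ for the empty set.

int(A) = ∅
cl(A)  = {u,p,q,t,r}
∂A     = {u,p,q,t,r}

U open, U⊆A: ∅. int(A) = ⋃ = ∅
X∖A={p,s,r}, int(X∖A)={s}, hence cl(A)={u,p,q,t,r}
∂A: remove int from cl → {u,p,q,t,r}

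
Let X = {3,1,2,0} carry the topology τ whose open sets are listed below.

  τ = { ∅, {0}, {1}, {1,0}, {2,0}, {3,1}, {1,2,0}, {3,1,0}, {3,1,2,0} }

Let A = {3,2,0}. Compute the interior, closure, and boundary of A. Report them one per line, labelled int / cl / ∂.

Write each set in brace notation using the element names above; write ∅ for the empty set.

int(A) = {2,0}
cl(A)  = {3,2,0}
∂A     = {3}

U open, U⊆A: ∅, {0}, {2,0}. int(A) = ⋃ = {2,0}
X∖A={1}, int(X∖A)={1}, hence cl(A)={3,2,0}
∂A: remove int from cl → {3}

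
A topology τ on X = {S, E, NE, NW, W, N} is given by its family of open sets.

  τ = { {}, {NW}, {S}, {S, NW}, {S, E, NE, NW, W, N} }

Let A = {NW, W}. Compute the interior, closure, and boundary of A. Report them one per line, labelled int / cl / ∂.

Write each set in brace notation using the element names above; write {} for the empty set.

interior: largest open inside A is {NW} (from {}, {NW})
cl via duality: int({S, E, NE, N}) = {S}, so X∖{S} = {E, NE, NW, W, N}
cl∖int = {E, NE, W, N}

int(A) = {NW}
cl(A)  = {E, NE, NW, W, N}
∂A     = {E, NE, W, N}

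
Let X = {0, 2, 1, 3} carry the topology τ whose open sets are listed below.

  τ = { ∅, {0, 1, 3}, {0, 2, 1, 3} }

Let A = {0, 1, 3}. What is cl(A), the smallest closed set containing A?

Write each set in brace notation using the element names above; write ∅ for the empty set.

{0, 2, 1, 3}

X∖A={2}, int(X∖A)=∅, hence cl(A)={0, 2, 1, 3}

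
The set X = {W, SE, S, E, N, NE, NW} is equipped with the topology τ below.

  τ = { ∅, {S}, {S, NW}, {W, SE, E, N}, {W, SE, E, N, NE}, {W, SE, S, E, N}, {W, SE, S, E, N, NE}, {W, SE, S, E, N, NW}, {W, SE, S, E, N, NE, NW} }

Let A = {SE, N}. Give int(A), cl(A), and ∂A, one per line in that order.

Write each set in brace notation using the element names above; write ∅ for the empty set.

int(A) = ∅
cl(A)  = {W, SE, E, N, NE}
∂A     = {W, SE, E, N, NE}

open subsets of A: ∅; so int(A) = ∅
closure: X∖int(X∖A) = X∖{S, NW} = {W, SE, E, N, NE}
∂A = {W, SE, E, N, NE} minus ∅ = {W, SE, E, N, NE}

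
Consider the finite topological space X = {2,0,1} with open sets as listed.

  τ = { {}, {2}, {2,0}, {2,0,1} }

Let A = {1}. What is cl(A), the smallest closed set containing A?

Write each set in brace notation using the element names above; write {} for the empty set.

{1}

complement {2,0}; its interior {2,0}; cl(A) = X∖{2,0} = {1}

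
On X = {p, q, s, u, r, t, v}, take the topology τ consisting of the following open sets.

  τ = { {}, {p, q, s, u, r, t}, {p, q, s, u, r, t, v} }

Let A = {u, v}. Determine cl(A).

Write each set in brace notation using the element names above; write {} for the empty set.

{p, q, s, u, r, t, v}

cl via duality: int({p, q, s, r, t}) = {}, so X∖{} = {p, q, s, u, r, t, v}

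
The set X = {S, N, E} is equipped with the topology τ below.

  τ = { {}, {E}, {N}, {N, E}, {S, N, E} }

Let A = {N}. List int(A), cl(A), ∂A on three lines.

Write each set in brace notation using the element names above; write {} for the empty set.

int(A) = {N}
cl(A)  = {S, N}
∂A     = {S}

open subsets of A: {}, {N}; so int(A) = {N}
closure: X∖int(X∖A) = X∖{E} = {S, N}
∂A = {S, N} minus {N} = {S}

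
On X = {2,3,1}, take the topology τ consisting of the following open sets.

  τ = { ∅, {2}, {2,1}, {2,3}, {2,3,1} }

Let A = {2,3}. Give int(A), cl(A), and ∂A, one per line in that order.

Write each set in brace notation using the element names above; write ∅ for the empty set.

open subsets of A: ∅, {2}, {2,3}; so int(A) = {2,3}
closure: X∖int(X∖A) = X∖∅ = {2,3,1}
∂A = {2,3,1} minus {2,3} = {1}

int(A) = {2,3}
cl(A)  = {2,3,1}
∂A     = {1}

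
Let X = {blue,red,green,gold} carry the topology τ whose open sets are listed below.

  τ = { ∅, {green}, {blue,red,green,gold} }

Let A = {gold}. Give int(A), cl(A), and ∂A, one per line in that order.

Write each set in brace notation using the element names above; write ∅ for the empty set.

open subsets of A: ∅; so int(A) = ∅
closure: X∖int(X∖A) = X∖{green} = {blue,red,gold}
∂A = {blue,red,gold} minus ∅ = {blue,red,gold}

int(A) = ∅
cl(A)  = {blue,red,gold}
∂A     = {blue,red,gold}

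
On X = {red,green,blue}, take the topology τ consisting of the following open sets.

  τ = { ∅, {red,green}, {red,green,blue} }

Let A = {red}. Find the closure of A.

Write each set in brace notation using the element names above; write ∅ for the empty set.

{red,green,blue}

X∖A={green,blue}, int(X∖A)=∅, hence cl(A)={red,green,blue}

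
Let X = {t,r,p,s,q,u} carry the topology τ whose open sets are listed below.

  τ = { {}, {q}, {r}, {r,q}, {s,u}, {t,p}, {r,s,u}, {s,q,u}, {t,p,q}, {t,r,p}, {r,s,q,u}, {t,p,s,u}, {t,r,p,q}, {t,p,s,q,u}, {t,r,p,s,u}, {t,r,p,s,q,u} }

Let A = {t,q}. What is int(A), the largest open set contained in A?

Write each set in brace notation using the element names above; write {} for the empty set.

{q}

open subsets of A: {}, {q}; so int(A) = {q}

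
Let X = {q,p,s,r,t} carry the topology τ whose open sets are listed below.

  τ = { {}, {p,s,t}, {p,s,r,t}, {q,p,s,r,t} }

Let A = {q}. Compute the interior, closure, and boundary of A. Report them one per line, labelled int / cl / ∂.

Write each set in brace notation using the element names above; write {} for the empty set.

int(A) = {}
cl(A)  = {q}
∂A     = {q}

opens ⊆ A: {}; union → int = {}
complement {p,s,r,t}; its interior {p,s,r,t}; cl(A) = X∖{p,s,r,t} = {q}
boundary = {q} ∖ {} = {q}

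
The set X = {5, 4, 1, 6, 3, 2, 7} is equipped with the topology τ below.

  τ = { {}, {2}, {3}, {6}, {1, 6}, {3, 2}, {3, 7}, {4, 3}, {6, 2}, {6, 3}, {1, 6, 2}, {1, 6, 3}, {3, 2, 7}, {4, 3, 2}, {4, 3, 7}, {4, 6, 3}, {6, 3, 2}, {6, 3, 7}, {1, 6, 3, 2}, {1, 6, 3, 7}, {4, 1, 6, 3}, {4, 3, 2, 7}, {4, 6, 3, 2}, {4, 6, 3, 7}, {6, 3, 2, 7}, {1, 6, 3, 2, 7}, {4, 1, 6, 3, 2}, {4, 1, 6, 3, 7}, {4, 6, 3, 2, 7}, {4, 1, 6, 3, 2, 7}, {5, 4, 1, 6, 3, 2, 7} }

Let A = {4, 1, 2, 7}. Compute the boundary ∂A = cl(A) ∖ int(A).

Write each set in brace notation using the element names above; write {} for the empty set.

opens ⊆ A: {}, {2}; union → int = {2}
complement {5, 6, 3}; its interior {6, 3}; cl(A) = X∖{6, 3} = {5, 4, 1, 2, 7}
boundary = {5, 4, 1, 2, 7} ∖ {2} = {5, 4, 1, 7}

{5, 4, 1, 7}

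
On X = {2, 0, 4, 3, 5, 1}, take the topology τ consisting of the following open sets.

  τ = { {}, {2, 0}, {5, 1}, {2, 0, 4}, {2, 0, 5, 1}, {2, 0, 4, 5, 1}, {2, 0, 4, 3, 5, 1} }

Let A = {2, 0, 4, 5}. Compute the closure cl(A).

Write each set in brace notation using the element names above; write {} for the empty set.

{2, 0, 4, 3, 5, 1}

X∖A={3, 1}, int(X∖A)={}, hence cl(A)={2, 0, 4, 3, 5, 1}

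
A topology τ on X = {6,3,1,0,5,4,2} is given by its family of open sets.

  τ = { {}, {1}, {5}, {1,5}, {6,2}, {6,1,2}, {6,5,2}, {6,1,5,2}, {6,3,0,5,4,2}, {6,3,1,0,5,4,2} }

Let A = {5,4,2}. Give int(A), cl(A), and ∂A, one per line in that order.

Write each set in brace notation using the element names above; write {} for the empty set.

opens ⊆ A: {}, {5}; union → int = {5}
complement {6,3,1,0}; its interior {1}; cl(A) = X∖{1} = {6,3,0,5,4,2}
boundary = {6,3,0,5,4,2} ∖ {5} = {6,3,0,4,2}

int(A) = {5}
cl(A)  = {6,3,0,5,4,2}
∂A     = {6,3,0,4,2}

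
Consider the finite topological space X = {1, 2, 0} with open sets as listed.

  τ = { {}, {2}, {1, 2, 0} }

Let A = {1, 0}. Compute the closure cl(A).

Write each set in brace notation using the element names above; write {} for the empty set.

X∖A={2}, int(X∖A)={2}, hence cl(A)={1, 0}

{1, 0}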